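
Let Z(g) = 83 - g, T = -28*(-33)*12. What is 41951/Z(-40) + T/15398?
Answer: 323662661/946977 ≈ 341.79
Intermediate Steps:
T = 11088 (T = 924*12 = 11088)
41951/Z(-40) + T/15398 = 41951/(83 - 1*(-40)) + 11088/15398 = 41951/(83 + 40) + 11088*(1/15398) = 41951/123 + 5544/7699 = 323662661/946977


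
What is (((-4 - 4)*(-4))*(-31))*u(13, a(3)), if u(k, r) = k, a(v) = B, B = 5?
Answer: -12896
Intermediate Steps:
a(v) = 5
(((-4 - 4)*(-4))*(-31))*u(13, a(3)) = (((-4 - 4)*(-4))*(-31))*13 = (-8*(-4)*(-31))*13 = (32*(-31))*13 = -992*13 = -12896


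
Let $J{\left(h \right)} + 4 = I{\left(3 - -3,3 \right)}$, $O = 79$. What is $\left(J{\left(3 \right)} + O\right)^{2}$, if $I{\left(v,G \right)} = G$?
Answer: $6084$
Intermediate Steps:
$J{\left(h \right)} = -1$ ($J{\left(h \right)} = -4 + 3 = -1$)
$\left(J{\left(3 \right)} + O\right)^{2} = \left(-1 + 79\right)^{2} = 78^{2} = 6084$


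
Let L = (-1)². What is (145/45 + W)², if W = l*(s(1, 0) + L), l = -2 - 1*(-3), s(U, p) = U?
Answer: 2209/81 ≈ 27.272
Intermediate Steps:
L = 1
l = 1 (l = -2 + 3 = 1)
W = 2 (W = 1*(1 + 1) = 1*2 = 2)
(145/45 + W)² = (145/45 + 2)² = (145*(1/45) + 2)² = (29/9 + 2)² = (47/9)² = 2209/81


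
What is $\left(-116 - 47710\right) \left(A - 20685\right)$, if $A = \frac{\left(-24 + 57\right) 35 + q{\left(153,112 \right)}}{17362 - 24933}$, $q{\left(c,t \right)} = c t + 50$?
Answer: $\frac{7490722189176}{7571} \approx 9.894 \cdot 10^{8}$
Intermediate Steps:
$q{\left(c,t \right)} = 50 + c t$
$A = - \frac{18341}{7571}$ ($A = \frac{\left(-24 + 57\right) 35 + \left(50 + 153 \cdot 112\right)}{17362 - 24933} = \frac{33 \cdot 35 + \left(50 + 17136\right)}{-7571} = \left(1155 + 17186\right) \left(- \frac{1}{7571}\right) = 18341 \left(- \frac{1}{7571}\right) = - \frac{18341}{7571} \approx -2.4225$)
$\left(-116 - 47710\right) \left(A - 20685\right) = \left(-116 - 47710\right) \left(- \frac{18341}{7571} - 20685\right) = \left(-47826\right) \left(- \frac{156624476}{7571}\right) = \frac{7490722189176}{7571}$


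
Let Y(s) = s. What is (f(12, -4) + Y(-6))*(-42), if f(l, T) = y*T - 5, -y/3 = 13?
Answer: -6090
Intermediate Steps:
y = -39 (y = -3*13 = -39)
f(l, T) = -5 - 39*T (f(l, T) = -39*T - 5 = -5 - 39*T)
(f(12, -4) + Y(-6))*(-42) = ((-5 - 39*(-4)) - 6)*(-42) = ((-5 + 156) - 6)*(-42) = (151 - 6)*(-42) = 145*(-42) = -6090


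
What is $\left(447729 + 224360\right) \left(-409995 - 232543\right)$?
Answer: $-431842721882$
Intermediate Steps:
$\left(447729 + 224360\right) \left(-409995 - 232543\right) = 672089 \left(-642538\right) = -431842721882$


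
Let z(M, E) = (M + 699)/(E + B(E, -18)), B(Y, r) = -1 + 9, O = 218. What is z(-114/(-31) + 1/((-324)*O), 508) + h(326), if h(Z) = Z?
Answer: 369862984697/1129829472 ≈ 327.36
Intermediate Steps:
B(Y, r) = 8
z(M, E) = (699 + M)/(8 + E) (z(M, E) = (M + 699)/(E + 8) = (699 + M)/(8 + E))
z(-114/(-31) + 1/((-324)*O), 508) + h(326) = (699 + (-114/(-31) + 1/(-324*218)))/(8 + 508) + 326 = (699 + (-114*(-1/31) - 1/324*1/218))/516 + 326 = (699 + (114/31 - 1/70632))/516 + 326 = (699 + 8052017/2189592)/516 + 326 = (1/516)*(1538576825/2189592) + 326 = 1538576825/1129829472 + 326 = 369862984697/1129829472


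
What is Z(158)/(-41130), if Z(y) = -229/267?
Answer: 229/10981710 ≈ 2.0853e-5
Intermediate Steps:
Z(y) = -229/267 (Z(y) = -229*1/267 = -229/267)
Z(158)/(-41130) = -229/267/(-41130) = -229/267*(-1/41130) = 229/10981710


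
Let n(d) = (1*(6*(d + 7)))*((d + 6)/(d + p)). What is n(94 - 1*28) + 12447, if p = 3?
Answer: 296793/23 ≈ 12904.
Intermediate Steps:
n(d) = (6 + d)*(42 + 6*d)/(3 + d) (n(d) = (1*(6*(d + 7)))*((d + 6)/(d + 3)) = (1*(6*(7 + d)))*((6 + d)/(3 + d)) = (1*(42 + 6*d))*((6 + d)/(3 + d)) = (42 + 6*d)*((6 + d)/(3 + d)) = (6 + d)*(42 + 6*d)/(3 + d))
n(94 - 1*28) + 12447 = 6*(42 + (94 - 1*28)² + 13*(94 - 1*28))/(3 + (94 - 1*28)) + 12447 = 6*(42 + (94 - 28)² + 13*(94 - 28))/(3 + (94 - 28)) + 12447 = 6*(42 + 66² + 13*66)/(3 + 66) + 12447 = 6*(42 + 4356 + 858)/69 + 12447 = 6*(1/69)*5256 + 12447 = 10512/23 + 12447 = 296793/23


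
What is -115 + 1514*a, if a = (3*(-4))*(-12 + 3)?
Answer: 163397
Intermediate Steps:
a = 108 (a = -12*(-9) = 108)
-115 + 1514*a = -115 + 1514*108 = -115 + 163512 = 163397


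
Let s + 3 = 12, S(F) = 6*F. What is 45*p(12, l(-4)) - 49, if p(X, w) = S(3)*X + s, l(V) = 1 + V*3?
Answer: 10076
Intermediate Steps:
l(V) = 1 + 3*V
s = 9 (s = -3 + 12 = 9)
p(X, w) = 9 + 18*X (p(X, w) = (6*3)*X + 9 = 18*X + 9 = 9 + 18*X)
45*p(12, l(-4)) - 49 = 45*(9 + 18*12) - 49 = 45*(9 + 216) - 49 = 45*225 - 49 = 10125 - 49 = 10076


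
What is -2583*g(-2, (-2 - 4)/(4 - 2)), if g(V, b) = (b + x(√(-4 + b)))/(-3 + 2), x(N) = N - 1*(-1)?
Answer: -5166 + 2583*I*√7 ≈ -5166.0 + 6834.0*I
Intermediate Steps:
x(N) = 1 + N (x(N) = N + 1 = 1 + N)
g(V, b) = -1 - b - √(-4 + b) (g(V, b) = (b + (1 + √(-4 + b)))/(-3 + 2) = (1 + b + √(-4 + b))/(-1) = (1 + b + √(-4 + b))*(-1) = -1 - b - √(-4 + b))
-2583*g(-2, (-2 - 4)/(4 - 2)) = -2583*(-1 - (-2 - 4)/(4 - 2) - √(-4 + (-2 - 4)/(4 - 2))) = -2583*(-1 - (-6)/2 - √(-4 - 6/2)) = -2583*(-1 - (-6)/2 - √(-4 - 6*½)) = -2583*(-1 - 1*(-3) - √(-4 - 3)) = -2583*(-1 + 3 - √(-7)) = -2583*(-1 + 3 - I*√7) = -2583*(2 - I*√7) = -5166 + 2583*I*√7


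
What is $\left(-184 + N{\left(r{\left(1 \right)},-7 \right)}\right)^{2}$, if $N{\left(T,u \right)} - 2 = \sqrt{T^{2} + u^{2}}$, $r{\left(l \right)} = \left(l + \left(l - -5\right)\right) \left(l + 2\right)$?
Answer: $33614 - 2548 \sqrt{10} \approx 25557.0$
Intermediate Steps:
$r{\left(l \right)} = \left(2 + l\right) \left(5 + 2 l\right)$ ($r{\left(l \right)} = \left(l + \left(l + 5\right)\right) \left(2 + l\right) = \left(l + \left(5 + l\right)\right) \left(2 + l\right) = \left(5 + 2 l\right) \left(2 + l\right) = \left(2 + l\right) \left(5 + 2 l\right)$)
$N{\left(T,u \right)} = 2 + \sqrt{T^{2} + u^{2}}$
$\left(-184 + N{\left(r{\left(1 \right)},-7 \right)}\right)^{2} = \left(-184 + \left(2 + \sqrt{\left(10 + 2 \cdot 1^{2} + 9 \cdot 1\right)^{2} + \left(-7\right)^{2}}\right)\right)^{2} = \left(-184 + \left(2 + \sqrt{\left(10 + 2 \cdot 1 + 9\right)^{2} + 49}\right)\right)^{2} = \left(-184 + \left(2 + \sqrt{\left(10 + 2 + 9\right)^{2} + 49}\right)\right)^{2} = \left(-184 + \left(2 + \sqrt{21^{2} + 49}\right)\right)^{2} = \left(-184 + \left(2 + \sqrt{441 + 49}\right)\right)^{2} = \left(-184 + \left(2 + \sqrt{490}\right)\right)^{2} = \left(-184 + \left(2 + 7 \sqrt{10}\right)\right)^{2} = \left(-182 + 7 \sqrt{10}\right)^{2}$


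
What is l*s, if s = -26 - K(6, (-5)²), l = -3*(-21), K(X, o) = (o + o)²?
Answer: -159138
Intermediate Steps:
K(X, o) = 4*o² (K(X, o) = (2*o)² = 4*o²)
l = 63
s = -2526 (s = -26 - 4*((-5)²)² = -26 - 4*25² = -26 - 4*625 = -26 - 1*2500 = -26 - 2500 = -2526)
l*s = 63*(-2526) = -159138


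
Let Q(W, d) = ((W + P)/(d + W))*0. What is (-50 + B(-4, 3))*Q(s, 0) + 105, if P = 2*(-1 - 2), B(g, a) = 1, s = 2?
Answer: 105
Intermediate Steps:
P = -6 (P = 2*(-3) = -6)
Q(W, d) = 0 (Q(W, d) = ((W - 6)/(d + W))*0 = ((-6 + W)/(W + d))*0 = 0)
(-50 + B(-4, 3))*Q(s, 0) + 105 = (-50 + 1)*0 + 105 = -49*0 + 105 = 0 + 105 = 105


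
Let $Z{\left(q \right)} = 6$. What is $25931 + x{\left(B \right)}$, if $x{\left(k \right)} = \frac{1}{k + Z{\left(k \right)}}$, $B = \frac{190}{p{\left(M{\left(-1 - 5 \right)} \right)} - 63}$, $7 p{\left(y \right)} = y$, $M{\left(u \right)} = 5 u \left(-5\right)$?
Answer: $\frac{10787587}{416} \approx 25932.0$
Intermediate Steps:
$M{\left(u \right)} = - 25 u$
$p{\left(y \right)} = \frac{y}{7}$
$B = - \frac{1330}{291}$ ($B = \frac{190}{\frac{\left(-25\right) \left(-1 - 5\right)}{7} - 63} = \frac{190}{\frac{\left(-25\right) \left(-6\right)}{7} - 63} = \frac{190}{\frac{1}{7} \cdot 150 - 63} = \frac{190}{\frac{150}{7} - 63} = \frac{190}{- \frac{291}{7}} = 190 \left(- \frac{7}{291}\right) = - \frac{1330}{291} \approx -4.5704$)
$x{\left(k \right)} = \frac{1}{6 + k}$ ($x{\left(k \right)} = \frac{1}{k + 6} = \frac{1}{6 + k}$)
$25931 + x{\left(B \right)} = 25931 + \frac{1}{6 - \frac{1330}{291}} = 25931 + \frac{1}{\frac{416}{291}} = 25931 + \frac{291}{416} = \frac{10787587}{416}$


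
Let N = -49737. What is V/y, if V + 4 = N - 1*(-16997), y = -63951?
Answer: 32744/63951 ≈ 0.51202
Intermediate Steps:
V = -32744 (V = -4 + (-49737 - 1*(-16997)) = -4 + (-49737 + 16997) = -4 - 32740 = -32744)
V/y = -32744/(-63951) = -32744*(-1/63951) = 32744/63951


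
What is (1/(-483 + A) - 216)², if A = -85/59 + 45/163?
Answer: 1011535462220923249/21680300876521 ≈ 46657.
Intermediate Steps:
A = -11200/9617 (A = -85*1/59 + 45*(1/163) = -85/59 + 45/163 = -11200/9617 ≈ -1.1646)
(1/(-483 + A) - 216)² = (1/(-483 - 11200/9617) - 216)² = (1/(-4656211/9617) - 216)² = (-9617/4656211 - 216)² = (-1005751193/4656211)² = 1011535462220923249/21680300876521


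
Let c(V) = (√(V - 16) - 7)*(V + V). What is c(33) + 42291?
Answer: 41829 + 66*√17 ≈ 42101.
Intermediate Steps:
c(V) = 2*V*(-7 + √(-16 + V)) (c(V) = (√(-16 + V) - 7)*(2*V) = (-7 + √(-16 + V))*(2*V) = 2*V*(-7 + √(-16 + V)))
c(33) + 42291 = 2*33*(-7 + √(-16 + 33)) + 42291 = 2*33*(-7 + √17) + 42291 = (-462 + 66*√17) + 42291 = 41829 + 66*√17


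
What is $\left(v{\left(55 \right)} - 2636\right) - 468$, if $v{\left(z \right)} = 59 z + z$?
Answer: $196$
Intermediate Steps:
$v{\left(z \right)} = 60 z$
$\left(v{\left(55 \right)} - 2636\right) - 468 = \left(60 \cdot 55 - 2636\right) - 468 = \left(3300 - 2636\right) - 468 = 664 - 468 = 196$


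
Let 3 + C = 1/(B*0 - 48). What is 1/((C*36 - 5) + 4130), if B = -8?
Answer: 4/16065 ≈ 0.00024899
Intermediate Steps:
C = -145/48 (C = -3 + 1/(-8*0 - 48) = -3 + 1/(0 - 48) = -3 + 1/(-48) = -3 - 1/48 = -145/48 ≈ -3.0208)
1/((C*36 - 5) + 4130) = 1/((-145/48*36 - 5) + 4130) = 1/((-435/4 - 5) + 4130) = 1/(-455/4 + 4130) = 1/(16065/4) = 4/16065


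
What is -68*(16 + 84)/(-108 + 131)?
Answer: -6800/23 ≈ -295.65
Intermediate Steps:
-68*(16 + 84)/(-108 + 131) = -6800/23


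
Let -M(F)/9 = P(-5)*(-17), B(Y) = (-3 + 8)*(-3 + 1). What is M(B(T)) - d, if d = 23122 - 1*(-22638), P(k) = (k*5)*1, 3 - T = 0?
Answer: -49585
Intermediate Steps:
T = 3 (T = 3 - 1*0 = 3 + 0 = 3)
B(Y) = -10 (B(Y) = 5*(-2) = -10)
P(k) = 5*k (P(k) = (5*k)*1 = 5*k)
d = 45760 (d = 23122 + 22638 = 45760)
M(F) = -3825 (M(F) = -9*5*(-5)*(-17) = -(-225)*(-17) = -9*425 = -3825)
M(B(T)) - d = -3825 - 1*45760 = -3825 - 45760 = -49585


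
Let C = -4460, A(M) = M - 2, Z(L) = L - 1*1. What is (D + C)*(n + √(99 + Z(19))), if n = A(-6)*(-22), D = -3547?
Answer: -1409232 - 24021*√13 ≈ -1.4958e+6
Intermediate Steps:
Z(L) = -1 + L (Z(L) = L - 1 = -1 + L)
A(M) = -2 + M
n = 176 (n = (-2 - 6)*(-22) = -8*(-22) = 176)
(D + C)*(n + √(99 + Z(19))) = (-3547 - 4460)*(176 + √(99 + (-1 + 19))) = -8007*(176 + √(99 + 18)) = -8007*(176 + √117) = -8007*(176 + 3*√13) = -1409232 - 24021*√13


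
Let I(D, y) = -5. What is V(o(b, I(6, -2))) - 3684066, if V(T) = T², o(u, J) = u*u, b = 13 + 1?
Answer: -3645650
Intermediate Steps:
b = 14
o(u, J) = u²
V(o(b, I(6, -2))) - 3684066 = (14²)² - 3684066 = 196² - 3684066 = 38416 - 3684066 = -3645650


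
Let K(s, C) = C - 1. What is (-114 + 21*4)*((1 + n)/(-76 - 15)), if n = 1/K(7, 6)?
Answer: 36/91 ≈ 0.39560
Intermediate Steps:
K(s, C) = -1 + C
n = 1/5 (n = 1/(-1 + 6) = 1/5 ≈ 0.20000)
(-114 + 21*4)*((1 + n)/(-76 - 15)) = (-114 + 21*4)*((1 + 1/5)/(-76 - 15)) = (-114 + 84)*((6/5)/(-91)) = -36*(-1)/91 = -30*(-6/455) = 36/91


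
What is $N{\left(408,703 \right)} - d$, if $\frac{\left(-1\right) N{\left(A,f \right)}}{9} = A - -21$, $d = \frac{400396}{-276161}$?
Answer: $- \frac{1065857225}{276161} \approx -3859.6$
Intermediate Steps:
$d = - \frac{400396}{276161}$ ($d = 400396 \left(- \frac{1}{276161}\right) = - \frac{400396}{276161} \approx -1.4499$)
$N{\left(A,f \right)} = -189 - 9 A$ ($N{\left(A,f \right)} = - 9 \left(A - -21\right) = - 9 \left(A + 21\right) = - 9 \left(21 + A\right) = -189 - 9 A$)
$N{\left(408,703 \right)} - d = \left(-189 - 3672\right) - - \frac{400396}{276161} = \left(-189 - 3672\right) + \frac{400396}{276161} = -3861 + \frac{400396}{276161} = - \frac{1065857225}{276161}$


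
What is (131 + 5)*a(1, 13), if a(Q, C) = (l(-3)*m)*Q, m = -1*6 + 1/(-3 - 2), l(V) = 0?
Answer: 0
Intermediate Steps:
m = -31/5 (m = -6 + 1/(-5) = -6 - ⅕ = -31/5 ≈ -6.2000)
a(Q, C) = 0 (a(Q, C) = (0*(-31/5))*Q = 0*Q = 0)
(131 + 5)*a(1, 13) = (131 + 5)*0 = 136*0 = 0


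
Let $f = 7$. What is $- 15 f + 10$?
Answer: $-95$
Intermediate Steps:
$- 15 f + 10 = \left(-15\right) 7 + 10 = -105 + 10 = -95$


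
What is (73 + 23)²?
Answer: 9216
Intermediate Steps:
(73 + 23)² = 96² = 9216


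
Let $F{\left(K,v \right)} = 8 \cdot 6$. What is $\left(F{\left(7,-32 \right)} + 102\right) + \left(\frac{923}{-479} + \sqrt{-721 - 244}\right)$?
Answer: $\frac{70927}{479} + i \sqrt{965} \approx 148.07 + 31.064 i$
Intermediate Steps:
$F{\left(K,v \right)} = 48$
$\left(F{\left(7,-32 \right)} + 102\right) + \left(\frac{923}{-479} + \sqrt{-721 - 244}\right) = \left(48 + 102\right) + \left(\frac{923}{-479} + \sqrt{-721 - 244}\right) = 150 + \left(923 \left(- \frac{1}{479}\right) + \sqrt{-965}\right) = 150 - \left(\frac{923}{479} - i \sqrt{965}\right) = \frac{70927}{479} + i \sqrt{965}$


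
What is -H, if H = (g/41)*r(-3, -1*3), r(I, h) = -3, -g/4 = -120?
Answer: 1440/41 ≈ 35.122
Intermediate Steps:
g = 480 (g = -4*(-120) = 480)
H = -1440/41 (H = (480/41)*(-3) = -1440/41 ≈ -35.122)
-H = -1*(-1440/41) = 1440/41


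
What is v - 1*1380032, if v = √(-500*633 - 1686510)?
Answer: -1380032 + I*√2003010 ≈ -1.38e+6 + 1415.3*I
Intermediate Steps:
v = I*√2003010 (v = √(-316500 - 1686510) = √(-2003010) = I*√2003010 ≈ 1415.3*I)
v - 1*1380032 = I*√2003010 - 1*1380032 = I*√2003010 - 1380032 = -1380032 + I*√2003010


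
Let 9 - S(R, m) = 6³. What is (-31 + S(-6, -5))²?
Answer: 56644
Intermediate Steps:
S(R, m) = -207 (S(R, m) = 9 - 1*6³ = 9 - 1*216 = 9 - 216 = -207)
(-31 + S(-6, -5))² = (-31 - 207)² = (-238)² = 56644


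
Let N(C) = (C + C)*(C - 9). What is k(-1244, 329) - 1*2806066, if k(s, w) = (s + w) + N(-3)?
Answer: -2806909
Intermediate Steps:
N(C) = 2*C*(-9 + C) (N(C) = (2*C)*(-9 + C) = 2*C*(-9 + C))
k(s, w) = 72 + s + w (k(s, w) = (s + w) + 2*(-3)*(-9 - 3) = (s + w) + 2*(-3)*(-12) = (s + w) + 72 = 72 + s + w)
k(-1244, 329) - 1*2806066 = (72 - 1244 + 329) - 1*2806066 = -843 - 2806066 = -2806909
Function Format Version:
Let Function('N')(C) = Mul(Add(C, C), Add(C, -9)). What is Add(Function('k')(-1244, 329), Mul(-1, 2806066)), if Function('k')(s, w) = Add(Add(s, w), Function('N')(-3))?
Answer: -2806909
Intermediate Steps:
Function('N')(C) = Mul(2, C, Add(-9, C)) (Function('N')(C) = Mul(Mul(2, C), Add(-9, C)) = Mul(2, C, Add(-9, C)))
Function('k')(s, w) = Add(72, s, w) (Function('k')(s, w) = Add(Add(s, w), Mul(2, -3, Add(-9, -3))) = Add(Add(s, w), Mul(2, -3, -12)) = Add(Add(s, w), 72) = Add(72, s, w))
Add(Function('k')(-1244, 329), Mul(-1, 2806066)) = Add(Add(72, -1244, 329), Mul(-1, 2806066)) = Add(-843, -2806066) = -2806909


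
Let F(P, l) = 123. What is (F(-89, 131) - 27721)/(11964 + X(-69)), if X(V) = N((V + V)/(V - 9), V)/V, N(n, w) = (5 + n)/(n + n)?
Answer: -21899013/9493412 ≈ -2.3068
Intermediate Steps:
N(n, w) = (5 + n)/(2*n) (N(n, w) = (5 + n)/((2*n)) = (5 + n)*(1/(2*n)) = (5 + n)/(2*n))
X(V) = (-9 + V)*(5 + 2*V/(-9 + V))/(4*V²) (X(V) = ((5 + (V + V)/(V - 9))/(2*(((V + V)/(V - 9)))))/V = ((5 + (2*V)/(-9 + V))/(2*(((2*V)/(-9 + V)))))/V = ((5 + 2*V/(-9 + V))/(2*((2*V/(-9 + V)))))/V = (((-9 + V)/(2*V))*(5 + 2*V/(-9 + V))/2)/V = ((-9 + V)*(5 + 2*V/(-9 + V))/(4*V))/V = (-9 + V)*(5 + 2*V/(-9 + V))/(4*V²))
(F(-89, 131) - 27721)/(11964 + X(-69)) = (123 - 27721)/(11964 + (¼)*(-45 + 7*(-69))/(-69)²) = -27598/(11964 + (¼)*(1/4761)*(-45 - 483)) = -27598/(11964 + (¼)*(1/4761)*(-528)) = -27598/(11964 - 44/1587) = -27598/18986824/1587 = -27598*1587/18986824 = -21899013/9493412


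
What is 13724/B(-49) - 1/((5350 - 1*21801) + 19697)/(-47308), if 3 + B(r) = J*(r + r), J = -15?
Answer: 702493901833/75091704552 ≈ 9.3551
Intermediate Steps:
B(r) = -3 - 30*r (B(r) = -3 - 15*(r + r) = -3 - 30*r)
13724/B(-49) - 1/((5350 - 1*21801) + 19697)/(-47308) = 13724/(-3 - 30*(-49)) - 1/((5350 - 1*21801) + 19697)/(-47308) = 13724/(-3 + 1470) - 1/((5350 - 21801) + 19697)*(-1/47308) = 13724/1467 - 1/(-16451 + 19697)*(-1/47308) = 13724*(1/1467) - 1/3246*(-1/47308) = 13724/1467 - 1*1/3246*(-1/47308) = 13724/1467 - 1/3246*(-1/47308) = 13724/1467 + 1/153561768 = 702493901833/75091704552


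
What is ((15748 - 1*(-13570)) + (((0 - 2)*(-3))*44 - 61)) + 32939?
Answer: 62460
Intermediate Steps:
((15748 - 1*(-13570)) + (((0 - 2)*(-3))*44 - 61)) + 32939 = ((15748 + 13570) + (-2*(-3)*44 - 61)) + 32939 = (29318 + (6*44 - 61)) + 32939 = (29318 + (264 - 61)) + 32939 = (29318 + 203) + 32939 = 29521 + 32939 = 62460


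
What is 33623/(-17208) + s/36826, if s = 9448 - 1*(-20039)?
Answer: -365394151/316850904 ≈ -1.1532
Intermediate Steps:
s = 29487 (s = 9448 + 20039 = 29487)
33623/(-17208) + s/36826 = 33623/(-17208) + 29487/36826 = 33623*(-1/17208) + 29487*(1/36826) = -33623/17208 + 29487/36826 = -365394151/316850904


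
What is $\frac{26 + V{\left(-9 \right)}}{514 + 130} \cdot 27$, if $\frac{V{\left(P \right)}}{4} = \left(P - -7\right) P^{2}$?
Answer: $- \frac{8397}{322} \approx -26.078$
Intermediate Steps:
$V{\left(P \right)} = 4 P^{2} \left(7 + P\right)$ ($V{\left(P \right)} = 4 \left(P - -7\right) P^{2} = 4 \left(P + 7\right) P^{2} = 4 \left(7 + P\right) P^{2} = 4 P^{2} \left(7 + P\right)$)
$\frac{26 + V{\left(-9 \right)}}{514 + 130} \cdot 27 = \frac{26 + 4 \left(-9\right)^{2} \left(7 - 9\right)}{514 + 130} \cdot 27 = \frac{26 + 4 \cdot 81 \left(-2\right)}{644} \cdot 27 = \left(26 - 648\right) \frac{1}{644} \cdot 27 = \left(-622\right) \frac{1}{644} \cdot 27 = \left(- \frac{311}{322}\right) 27 = - \frac{8397}{322}$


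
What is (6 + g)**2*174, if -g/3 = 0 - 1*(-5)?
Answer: 14094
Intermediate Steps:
g = -15 (g = -3*(0 - 1*(-5)) = -3*(0 + 5) = -3*5 = -15)
(6 + g)**2*174 = (6 - 15)**2*174 = (-9)**2*174 = 81*174 = 14094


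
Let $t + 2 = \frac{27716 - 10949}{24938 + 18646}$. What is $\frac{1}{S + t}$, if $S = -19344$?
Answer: $- \frac{14528}{281053099} \approx -5.1691 \cdot 10^{-5}$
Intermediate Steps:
$t = - \frac{23467}{14528}$ ($t = -2 + \frac{27716 - 10949}{24938 + 18646} = -2 + \frac{16767}{43584} = -2 + 16767 \cdot \frac{1}{43584} = -2 + \frac{5589}{14528} = - \frac{23467}{14528} \approx -1.6153$)
$\frac{1}{S + t} = \frac{1}{-19344 - \frac{23467}{14528}} = \frac{1}{- \frac{281053099}{14528}} = - \frac{14528}{281053099}$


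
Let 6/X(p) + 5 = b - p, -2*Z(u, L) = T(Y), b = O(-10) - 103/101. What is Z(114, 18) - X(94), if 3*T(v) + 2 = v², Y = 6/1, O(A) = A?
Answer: -31181/5556 ≈ -5.6121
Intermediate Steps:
Y = 6 (Y = 6*1 = 6)
b = -1113/101 (b = -10 - 103/101 = -1113/101 ≈ -11.020)
T(v) = -⅔ + v²/3
Z(u, L) = -17/3 (Z(u, L) = -(-⅔ + (⅓)*6²)/2 = -(-⅔ + (⅓)*36)/2 = -(-⅔ + 12)/2 = -½*34/3 = -17/3)
X(p) = 6/(-1618/101 - p) (X(p) = 6/(-5 + (-1113/101 - p)) = 6/(-1618/101 - p))
Z(114, 18) - X(94) = -17/3 - (-606)/(1618 + 101*94) = -17/3 - (-606)/(1618 + 9494) = -17/3 - (-606)/11112 = -17/3 - 1*(-101/1852) = -17/3 + 101/1852 = -31181/5556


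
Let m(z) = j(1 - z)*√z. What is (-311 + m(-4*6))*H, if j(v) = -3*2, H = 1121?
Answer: -348631 - 13452*I*√6 ≈ -3.4863e+5 - 32951.0*I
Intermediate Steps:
j(v) = -6
m(z) = -6*√z
(-311 + m(-4*6))*H = (-311 - 6*2*I*√6)*1121 = (-311 - 12*I*√6)*1121 = -348631 - 13452*I*√6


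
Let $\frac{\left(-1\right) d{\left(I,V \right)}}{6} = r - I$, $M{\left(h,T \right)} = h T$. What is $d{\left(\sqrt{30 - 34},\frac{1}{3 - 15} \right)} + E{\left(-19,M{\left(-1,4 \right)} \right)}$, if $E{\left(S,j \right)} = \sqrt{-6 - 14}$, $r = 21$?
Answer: $-126 + 12 i + 2 i \sqrt{5} \approx -126.0 + 16.472 i$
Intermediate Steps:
$M{\left(h,T \right)} = T h$
$E{\left(S,j \right)} = 2 i \sqrt{5}$ ($E{\left(S,j \right)} = \sqrt{-20} = 2 i \sqrt{5}$)
$d{\left(I,V \right)} = -126 + 6 I$ ($d{\left(I,V \right)} = - 6 \left(21 - I\right) = -126 + 6 I$)
$d{\left(\sqrt{30 - 34},\frac{1}{3 - 15} \right)} + E{\left(-19,M{\left(-1,4 \right)} \right)} = \left(-126 + 6 \sqrt{30 - 34}\right) + 2 i \sqrt{5} = \left(-126 + 6 \sqrt{-4}\right) + 2 i \sqrt{5} = \left(-126 + 6 \cdot 2 i\right) + 2 i \sqrt{5} = \left(-126 + 12 i\right) + 2 i \sqrt{5} = -126 + 12 i + 2 i \sqrt{5}$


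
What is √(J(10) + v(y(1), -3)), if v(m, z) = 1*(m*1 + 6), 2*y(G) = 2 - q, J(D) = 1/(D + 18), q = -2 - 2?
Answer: √1771/14 ≈ 3.0059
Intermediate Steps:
q = -4
J(D) = 1/(18 + D)
y(G) = 3 (y(G) = (2 - 1*(-4))/2 = (2 + 4)/2 = (½)*6 = 3)
v(m, z) = 6 + m (v(m, z) = 1*(m + 6) = 1*(6 + m) = 6 + m)
√(J(10) + v(y(1), -3)) = √(1/(18 + 10) + (6 + 3)) = √(1/28 + 9) = √(253/28) = √1771/14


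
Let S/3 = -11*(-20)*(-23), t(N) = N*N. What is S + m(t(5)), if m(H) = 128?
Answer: -15052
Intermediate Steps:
t(N) = N**2
S = -15180 (S = 3*(-11*(-20)*(-23)) = 3*(220*(-23)) = 3*(-5060) = -15180)
S + m(t(5)) = -15180 + 128 = -15052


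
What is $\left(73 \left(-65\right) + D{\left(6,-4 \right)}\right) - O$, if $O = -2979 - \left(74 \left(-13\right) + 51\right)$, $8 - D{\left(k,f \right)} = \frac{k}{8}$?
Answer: $- \frac{10679}{4} \approx -2669.8$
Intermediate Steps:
$D{\left(k,f \right)} = 8 - \frac{k}{8}$
$O = -2068$ ($O = -2979 - \left(-962 + 51\right) = -2979 - -911 = -2979 + 911 = -2068$)
$\left(73 \left(-65\right) + D{\left(6,-4 \right)}\right) - O = \left(73 \left(-65\right) + \left(8 - \frac{3}{4}\right)\right) - -2068 = \left(-4745 + \left(8 - \frac{3}{4}\right)\right) + 2068 = \left(-4745 + \frac{29}{4}\right) + 2068 = - \frac{18951}{4} + 2068 = - \frac{10679}{4}$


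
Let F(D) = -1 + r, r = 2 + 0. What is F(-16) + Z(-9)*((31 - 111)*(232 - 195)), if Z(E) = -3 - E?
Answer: -17759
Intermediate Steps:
r = 2
F(D) = 1 (F(D) = -1 + 2 = 1)
F(-16) + Z(-9)*((31 - 111)*(232 - 195)) = 1 + (-3 - 1*(-9))*((31 - 111)*(232 - 195)) = 1 + (-3 + 9)*(-80*37) = 1 + 6*(-2960) = 1 - 17760 = -17759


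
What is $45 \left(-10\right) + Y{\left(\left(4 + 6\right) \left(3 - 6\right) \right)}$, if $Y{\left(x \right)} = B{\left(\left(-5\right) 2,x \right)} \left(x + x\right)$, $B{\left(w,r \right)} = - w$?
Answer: $-1050$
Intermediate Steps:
$Y{\left(x \right)} = 20 x$ ($Y{\left(x \right)} = - \left(-5\right) 2 \left(x + x\right) = \left(-1\right) \left(-10\right) 2 x = 10 \cdot 2 x = 20 x$)
$45 \left(-10\right) + Y{\left(\left(4 + 6\right) \left(3 - 6\right) \right)} = 45 \left(-10\right) + 20 \left(4 + 6\right) \left(3 - 6\right) = -450 + 20 \cdot 10 \left(-3\right) = -450 + 20 \left(-30\right) = -450 - 600 = -1050$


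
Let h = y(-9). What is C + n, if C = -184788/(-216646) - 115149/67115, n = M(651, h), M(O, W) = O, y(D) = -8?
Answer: 4726561630578/7270098145 ≈ 650.14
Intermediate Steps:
h = -8
n = 651
C = -6272261817/7270098145 (C = -184788*(-1/216646) - 115149*1/67115 = 92394/108323 - 115149/67115 = -6272261817/7270098145 ≈ -0.86275)
C + n = -6272261817/7270098145 + 651 = 4726561630578/7270098145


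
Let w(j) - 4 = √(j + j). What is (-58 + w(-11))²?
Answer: (54 - I*√22)² ≈ 2894.0 - 506.56*I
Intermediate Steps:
w(j) = 4 + √2*√j (w(j) = 4 + √(j + j) = 4 + √(2*j) = 4 + √2*√j)
(-58 + w(-11))² = (-58 + (4 + √2*√(-11)))² = (-58 + (4 + √2*(I*√11)))² = (-58 + (4 + I*√22))² = (-54 + I*√22)²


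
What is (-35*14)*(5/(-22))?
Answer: 1225/11 ≈ 111.36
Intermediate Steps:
(-35*14)*(5/(-22)) = -2450*(-1)/22 = -490*(-5/22) = 1225/11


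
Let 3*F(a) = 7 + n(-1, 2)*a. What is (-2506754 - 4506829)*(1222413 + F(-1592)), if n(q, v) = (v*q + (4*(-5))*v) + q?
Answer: -8733552013422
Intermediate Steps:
n(q, v) = q - 20*v + q*v (n(q, v) = (q*v - 20*v) + q = (-20*v + q*v) + q = q - 20*v + q*v)
F(a) = 7/3 - 43*a/3 (F(a) = (7 + (-1 - 20*2 - 1*2)*a)/3 = (7 + (-1 - 40 - 2)*a)/3 = (7 - 43*a)/3 = 7/3 - 43*a/3)
(-2506754 - 4506829)*(1222413 + F(-1592)) = (-2506754 - 4506829)*(1222413 + (7/3 - 43/3*(-1592))) = -7013583*(1222413 + (7/3 + 68456/3)) = -7013583*(1222413 + 22821) = -7013583*1245234 = -8733552013422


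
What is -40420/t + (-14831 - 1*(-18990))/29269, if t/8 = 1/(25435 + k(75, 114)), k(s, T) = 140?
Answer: -7564144982557/58538 ≈ -1.2922e+8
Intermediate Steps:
t = 8/25575 (t = 8/(25435 + 140) = 8/25575 ≈ 0.00031281)
-40420/t + (-14831 - 1*(-18990))/29269 = -40420/8/25575 + (-14831 - 1*(-18990))/29269 = -40420*25575/8 + (-14831 + 18990)*(1/29269) = -258435375/2 + 4159*(1/29269) = -258435375/2 + 4159/29269 = -7564144982557/58538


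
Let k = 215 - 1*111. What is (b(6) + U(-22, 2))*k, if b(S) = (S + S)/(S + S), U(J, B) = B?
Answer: 312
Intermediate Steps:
k = 104 (k = 215 - 111 = 104)
b(S) = 1 (b(S) = (2*S)/((2*S)) = (2*S)*(1/(2*S)) = 1)
(b(6) + U(-22, 2))*k = (1 + 2)*104 = 3*104 = 312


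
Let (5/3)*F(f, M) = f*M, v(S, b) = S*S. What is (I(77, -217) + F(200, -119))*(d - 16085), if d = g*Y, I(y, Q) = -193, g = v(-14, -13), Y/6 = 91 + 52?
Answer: -2201097259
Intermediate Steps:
v(S, b) = S²
Y = 858 (Y = 6*(91 + 52) = 6*143 = 858)
g = 196 (g = (-14)² = 196)
d = 168168 (d = 196*858 = 168168)
F(f, M) = 3*M*f/5 (F(f, M) = 3*(f*M)/5 = 3*(M*f)/5 = 3*M*f/5)
(I(77, -217) + F(200, -119))*(d - 16085) = (-193 + (⅗)*(-119)*200)*(168168 - 16085) = (-193 - 14280)*152083 = -14473*152083 = -2201097259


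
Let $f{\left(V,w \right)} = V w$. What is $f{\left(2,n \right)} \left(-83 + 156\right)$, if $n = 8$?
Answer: $1168$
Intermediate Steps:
$f{\left(2,n \right)} \left(-83 + 156\right) = 2 \cdot 8 \left(-83 + 156\right) = 16 \cdot 73 = 1168$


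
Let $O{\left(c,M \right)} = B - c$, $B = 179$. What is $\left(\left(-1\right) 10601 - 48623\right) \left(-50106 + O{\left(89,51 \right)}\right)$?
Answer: $2962147584$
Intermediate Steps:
$O{\left(c,M \right)} = 179 - c$
$\left(\left(-1\right) 10601 - 48623\right) \left(-50106 + O{\left(89,51 \right)}\right) = \left(\left(-1\right) 10601 - 48623\right) \left(-50106 + \left(179 - 89\right)\right) = \left(-10601 - 48623\right) \left(-50106 + \left(179 - 89\right)\right) = - 59224 \left(-50106 + 90\right) = \left(-59224\right) \left(-50016\right) = 2962147584$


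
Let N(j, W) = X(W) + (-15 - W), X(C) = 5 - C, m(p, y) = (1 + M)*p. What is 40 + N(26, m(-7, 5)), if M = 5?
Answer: 114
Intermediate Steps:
m(p, y) = 6*p (m(p, y) = (1 + 5)*p = 6*p)
N(j, W) = -10 - 2*W (N(j, W) = (5 - W) + (-15 - W) = -10 - 2*W)
40 + N(26, m(-7, 5)) = 40 + (-10 - 12*(-7)) = 40 + (-10 - 2*(-42)) = 40 + (-10 + 84) = 40 + 74 = 114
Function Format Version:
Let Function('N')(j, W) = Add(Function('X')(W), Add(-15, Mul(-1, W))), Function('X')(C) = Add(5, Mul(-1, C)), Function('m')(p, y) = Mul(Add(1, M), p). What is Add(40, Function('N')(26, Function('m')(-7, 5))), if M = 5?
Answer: 114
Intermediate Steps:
Function('m')(p, y) = Mul(6, p) (Function('m')(p, y) = Mul(Add(1, 5), p) = Mul(6, p))
Function('N')(j, W) = Add(-10, Mul(-2, W)) (Function('N')(j, W) = Add(Add(5, Mul(-1, W)), Add(-15, Mul(-1, W))) = Add(-10, Mul(-2, W)))
Add(40, Function('N')(26, Function('m')(-7, 5))) = Add(40, Add(-10, Mul(-2, Mul(6, -7)))) = Add(40, Add(-10, Mul(-2, -42))) = Add(40, Add(-10, 84)) = Add(40, 74) = 114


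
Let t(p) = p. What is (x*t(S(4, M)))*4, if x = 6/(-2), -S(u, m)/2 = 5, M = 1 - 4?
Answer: 120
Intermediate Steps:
M = -3
S(u, m) = -10 (S(u, m) = -2*5 = -10)
x = -3 (x = 6*(-½) = -3)
(x*t(S(4, M)))*4 = -3*(-10)*4 = 30*4 = 120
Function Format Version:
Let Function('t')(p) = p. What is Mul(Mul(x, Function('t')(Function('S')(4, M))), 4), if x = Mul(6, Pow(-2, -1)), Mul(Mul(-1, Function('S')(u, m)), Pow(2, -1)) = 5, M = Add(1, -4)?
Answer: 120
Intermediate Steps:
M = -3
Function('S')(u, m) = -10 (Function('S')(u, m) = Mul(-2, 5) = -10)
x = -3 (x = Mul(6, Rational(-1, 2)) = -3)
Mul(Mul(x, Function('t')(Function('S')(4, M))), 4) = Mul(Mul(-3, -10), 4) = Mul(30, 4) = 120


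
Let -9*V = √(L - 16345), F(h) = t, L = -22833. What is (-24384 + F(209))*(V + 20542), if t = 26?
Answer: -500362036 + 24358*I*√39178/9 ≈ -5.0036e+8 + 5.357e+5*I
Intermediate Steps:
F(h) = 26
V = -I*√39178/9 (V = -√(-22833 - 16345)/9 = -I*√39178/9 ≈ -21.993*I)
(-24384 + F(209))*(V + 20542) = (-24384 + 26)*(-I*√39178/9 + 20542) = -24358*(20542 - I*√39178/9) = -500362036 + 24358*I*√39178/9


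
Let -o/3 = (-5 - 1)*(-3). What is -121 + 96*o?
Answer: -5305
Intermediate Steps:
o = -54 (o = -3*(-5 - 1)*(-3) = -(-18)*(-3) = -3*18 = -54)
-121 + 96*o = -121 + 96*(-54) = -121 - 5184 = -5305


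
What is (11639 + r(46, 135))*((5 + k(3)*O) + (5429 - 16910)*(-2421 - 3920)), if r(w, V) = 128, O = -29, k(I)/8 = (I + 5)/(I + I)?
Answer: 2569938099050/3 ≈ 8.5665e+11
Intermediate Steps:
k(I) = 4*(5 + I)/I (k(I) = 8*((I + 5)/(I + I)) = 8*((5 + I)/((2*I))) = 8*((5 + I)*(1/(2*I))) = 8*((5 + I)/(2*I)) = 4*(5 + I)/I)
(11639 + r(46, 135))*((5 + k(3)*O) + (5429 - 16910)*(-2421 - 3920)) = (11639 + 128)*((5 + (4 + 20/3)*(-29)) + (5429 - 16910)*(-2421 - 3920)) = 11767*((5 + (4 + 20*(⅓))*(-29)) - 11481*(-6341)) = 11767*((5 + (4 + 20/3)*(-29)) + 72801021) = 11767*((5 + (32/3)*(-29)) + 72801021) = 11767*((5 - 928/3) + 72801021) = 11767*(-913/3 + 72801021) = 11767*(218402150/3) = 2569938099050/3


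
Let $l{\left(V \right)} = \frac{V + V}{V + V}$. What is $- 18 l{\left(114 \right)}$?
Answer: $-18$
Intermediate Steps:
$l{\left(V \right)} = 1$ ($l{\left(V \right)} = \frac{2 V}{2 V} = 2 V \frac{1}{2 V} = 1$)
$- 18 l{\left(114 \right)} = \left(-18\right) 1 = -18$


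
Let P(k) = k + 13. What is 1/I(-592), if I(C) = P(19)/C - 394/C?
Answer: 296/181 ≈ 1.6354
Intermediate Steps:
P(k) = 13 + k
I(C) = -362/C (I(C) = (13 + 19)/C - 394/C = 32/C - 394/C = -362/C)
1/I(-592) = 1/(-362/(-592)) = 1/(-362*(-1/592)) = 1/(181/296) = 296/181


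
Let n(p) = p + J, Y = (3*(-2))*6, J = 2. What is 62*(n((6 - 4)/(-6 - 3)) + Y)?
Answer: -19096/9 ≈ -2121.8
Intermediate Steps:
Y = -36 (Y = -6*6 = -36)
n(p) = 2 + p (n(p) = p + 2 = 2 + p)
62*(n((6 - 4)/(-6 - 3)) + Y) = 62*((2 + (6 - 4)/(-6 - 3)) - 36) = 62*((2 + 2/(-9)) - 36) = 62*((2 + 2*(-1/9)) - 36) = 62*((2 - 2/9) - 36) = 62*(16/9 - 36) = 62*(-308/9) = -19096/9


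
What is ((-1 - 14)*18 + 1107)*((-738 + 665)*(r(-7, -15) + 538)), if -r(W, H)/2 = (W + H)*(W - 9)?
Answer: 10142766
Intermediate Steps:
r(W, H) = -2*(-9 + W)*(H + W) (r(W, H) = -2*(W + H)*(W - 9) = -2*(H + W)*(-9 + W) = -2*(-9 + W)*(H + W))
((-1 - 14)*18 + 1107)*((-738 + 665)*(r(-7, -15) + 538)) = ((-1 - 14)*18 + 1107)*((-738 + 665)*((-2*(-7)² + 18*(-15) + 18*(-7) - 2*(-15)*(-7)) + 538)) = (-15*18 + 1107)*(-73*((-2*49 - 270 - 126 - 210) + 538)) = (-270 + 1107)*(-73*((-98 - 270 - 126 - 210) + 538)) = 837*(-73*(-704 + 538)) = 837*(-73*(-166)) = 837*12118 = 10142766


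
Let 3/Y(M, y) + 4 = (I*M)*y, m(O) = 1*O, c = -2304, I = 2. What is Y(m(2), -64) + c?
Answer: -599043/260 ≈ -2304.0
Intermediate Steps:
m(O) = O
Y(M, y) = 3/(-4 + 2*M*y) (Y(M, y) = 3/(-4 + (2*M)*y) = 3/(-4 + 2*M*y))
Y(m(2), -64) + c = 3/(2*(-2 + 2*(-64))) - 2304 = 3/(2*(-2 - 128)) - 2304 = (3/2)/(-130) - 2304 = (3/2)*(-1/130) - 2304 = -3/260 - 2304 = -599043/260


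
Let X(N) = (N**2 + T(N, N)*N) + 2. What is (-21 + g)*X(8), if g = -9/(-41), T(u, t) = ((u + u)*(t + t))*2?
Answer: -3546024/41 ≈ -86488.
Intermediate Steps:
T(u, t) = 8*t*u (T(u, t) = ((2*u)*(2*t))*2 = (4*t*u)*2 = 8*t*u)
g = 9/41 (g = -9*(-1/41) = 9/41 ≈ 0.21951)
X(N) = 2 + N**2 + 8*N**3 (X(N) = (N**2 + (8*N*N)*N) + 2 = (N**2 + (8*N**2)*N) + 2 = (N**2 + 8*N**3) + 2 = 2 + N**2 + 8*N**3)
(-21 + g)*X(8) = (-21 + 9/41)*(2 + 8**2 + 8*8**3) = -852*(2 + 64 + 8*512)/41 = -852*(2 + 64 + 4096)/41 = -852/41*4162 = -3546024/41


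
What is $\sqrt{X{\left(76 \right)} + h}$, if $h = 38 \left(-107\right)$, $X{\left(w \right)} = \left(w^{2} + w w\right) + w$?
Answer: $\sqrt{7562} \approx 86.96$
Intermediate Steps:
$X{\left(w \right)} = w + 2 w^{2}$ ($X{\left(w \right)} = \left(w^{2} + w^{2}\right) + w = 2 w^{2} + w = w + 2 w^{2}$)
$h = -4066$
$\sqrt{X{\left(76 \right)} + h} = \sqrt{76 \left(1 + 2 \cdot 76\right) - 4066} = \sqrt{76 \left(1 + 152\right) - 4066} = \sqrt{76 \cdot 153 - 4066} = \sqrt{11628 - 4066} = \sqrt{7562}$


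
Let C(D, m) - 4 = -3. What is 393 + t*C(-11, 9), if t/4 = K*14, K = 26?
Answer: 1849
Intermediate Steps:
C(D, m) = 1 (C(D, m) = 4 - 3 = 1)
t = 1456 (t = 4*(26*14) = 4*364 = 1456)
393 + t*C(-11, 9) = 393 + 1456*1 = 393 + 1456 = 1849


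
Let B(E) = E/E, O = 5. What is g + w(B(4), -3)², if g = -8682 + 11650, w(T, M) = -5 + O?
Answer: 2968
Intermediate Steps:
B(E) = 1
w(T, M) = 0 (w(T, M) = -5 + 5 = 0)
g = 2968
g + w(B(4), -3)² = 2968 + 0² = 2968 + 0 = 2968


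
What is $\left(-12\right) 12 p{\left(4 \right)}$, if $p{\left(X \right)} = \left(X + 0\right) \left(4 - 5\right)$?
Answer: $576$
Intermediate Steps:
$p{\left(X \right)} = - X$ ($p{\left(X \right)} = X \left(-1\right) = - X$)
$\left(-12\right) 12 p{\left(4 \right)} = \left(-12\right) 12 \left(\left(-1\right) 4\right) = \left(-144\right) \left(-4\right) = 576$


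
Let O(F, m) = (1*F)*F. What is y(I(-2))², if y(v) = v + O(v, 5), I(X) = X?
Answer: 4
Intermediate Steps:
O(F, m) = F² (O(F, m) = F*F = F²)
y(v) = v + v²
y(I(-2))² = (-2*(1 - 2))² = (-2*(-1))² = 2² = 4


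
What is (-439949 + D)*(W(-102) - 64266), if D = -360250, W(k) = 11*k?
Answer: 52323412212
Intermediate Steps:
(-439949 + D)*(W(-102) - 64266) = (-439949 - 360250)*(11*(-102) - 64266) = -800199*(-1122 - 64266) = -800199*(-65388) = 52323412212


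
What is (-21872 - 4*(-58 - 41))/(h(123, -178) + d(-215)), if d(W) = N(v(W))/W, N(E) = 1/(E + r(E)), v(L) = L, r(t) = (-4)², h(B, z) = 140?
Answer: -918850660/5989901 ≈ -153.40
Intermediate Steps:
r(t) = 16
N(E) = 1/(16 + E) (N(E) = 1/(E + 16) = 1/(16 + E))
d(W) = 1/(W*(16 + W)) (d(W) = 1/((16 + W)*W) = 1/(W*(16 + W)))
(-21872 - 4*(-58 - 41))/(h(123, -178) + d(-215)) = (-21872 - 4*(-58 - 41))/(140 + 1/((-215)*(16 - 215))) = (-21872 - 4*(-99))/(140 - 1/215/(-199)) = (-21872 + 396)/(140 - 1/215*(-1/199)) = -21476/(140 + 1/42785) = -21476/5989901/42785 = -21476*42785/5989901 = -918850660/5989901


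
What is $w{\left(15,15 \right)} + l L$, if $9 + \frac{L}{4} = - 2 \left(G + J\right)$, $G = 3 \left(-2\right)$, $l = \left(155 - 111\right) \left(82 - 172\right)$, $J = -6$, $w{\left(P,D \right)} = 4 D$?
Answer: $-237540$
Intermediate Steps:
$l = -3960$ ($l = 44 \left(-90\right) = -3960$)
$G = -6$
$L = 60$ ($L = -36 + 4 \left(- 2 \left(-6 - 6\right)\right) = -36 + 4 \left(\left(-2\right) \left(-12\right)\right) = -36 + 4 \cdot 24 = -36 + 96 = 60$)
$w{\left(15,15 \right)} + l L = 4 \cdot 15 - 237600 = 60 - 237600 = -237540$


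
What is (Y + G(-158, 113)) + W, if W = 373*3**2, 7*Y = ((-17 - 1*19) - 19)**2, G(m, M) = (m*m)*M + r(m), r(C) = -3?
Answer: 19773027/7 ≈ 2.8247e+6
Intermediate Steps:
G(m, M) = -3 + M*m**2 (G(m, M) = (m*m)*M - 3 = m**2*M - 3 = M*m**2 - 3 = -3 + M*m**2)
Y = 3025/7 (Y = ((-17 - 1*19) - 19)**2/7 = ((-17 - 19) - 19)**2/7 = (-36 - 19)**2/7 = (1/7)*(-55)**2 = (1/7)*3025 = 3025/7 ≈ 432.14)
W = 3357 (W = 373*9 = 3357)
(Y + G(-158, 113)) + W = (3025/7 + (-3 + 113*(-158)**2)) + 3357 = (3025/7 + (-3 + 113*24964)) + 3357 = (3025/7 + (-3 + 2820932)) + 3357 = (3025/7 + 2820929) + 3357 = 19749528/7 + 3357 = 19773027/7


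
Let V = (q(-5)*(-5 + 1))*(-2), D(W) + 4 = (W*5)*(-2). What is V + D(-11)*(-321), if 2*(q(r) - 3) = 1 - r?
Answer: -33978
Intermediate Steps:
q(r) = 7/2 - r/2 (q(r) = 3 + (1 - r)/2 = 3 + (1/2 - r/2) = 7/2 - r/2)
D(W) = -4 - 10*W (D(W) = -4 + (W*5)*(-2) = -4 + (5*W)*(-2) = -4 - 10*W)
V = 48 (V = ((7/2 - 1/2*(-5))*(-5 + 1))*(-2) = ((7/2 + 5/2)*(-4))*(-2) = (6*(-4))*(-2) = -24*(-2) = 48)
V + D(-11)*(-321) = 48 + (-4 - 10*(-11))*(-321) = 48 + (-4 + 110)*(-321) = 48 + 106*(-321) = 48 - 34026 = -33978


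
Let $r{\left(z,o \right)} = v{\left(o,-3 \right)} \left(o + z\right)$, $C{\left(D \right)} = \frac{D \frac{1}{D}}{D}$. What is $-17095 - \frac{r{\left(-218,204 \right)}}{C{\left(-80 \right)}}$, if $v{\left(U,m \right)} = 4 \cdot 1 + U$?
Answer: $-250055$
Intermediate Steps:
$v{\left(U,m \right)} = 4 + U$
$C{\left(D \right)} = \frac{1}{D}$ ($C{\left(D \right)} = 1 \frac{1}{D} = \frac{1}{D}$)
$r{\left(z,o \right)} = \left(4 + o\right) \left(o + z\right)$
$-17095 - \frac{r{\left(-218,204 \right)}}{C{\left(-80 \right)}} = -17095 - \frac{\left(4 + 204\right) \left(204 - 218\right)}{\frac{1}{-80}} = -17095 - \frac{208 \left(-14\right)}{- \frac{1}{80}} = -17095 - \left(-2912\right) \left(-80\right) = -17095 - 232960 = -250055$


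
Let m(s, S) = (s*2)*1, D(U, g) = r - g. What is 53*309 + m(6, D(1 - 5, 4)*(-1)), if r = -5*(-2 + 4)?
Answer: 16389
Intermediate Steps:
r = -10 (r = -5*2 = -10)
D(U, g) = -10 - g
m(s, S) = 2*s (m(s, S) = (2*s)*1 = 2*s)
53*309 + m(6, D(1 - 5, 4)*(-1)) = 53*309 + 2*6 = 16377 + 12 = 16389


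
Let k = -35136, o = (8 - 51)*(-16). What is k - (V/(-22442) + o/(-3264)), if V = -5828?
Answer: -80429367377/2289084 ≈ -35136.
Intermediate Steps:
o = 688 (o = -43*(-16) = 688)
k - (V/(-22442) + o/(-3264)) = -35136 - (-5828/(-22442) + 688/(-3264)) = -35136 - (-5828*(-1/22442) + 688*(-1/3264)) = -35136 - (2914/11221 - 43/204) = -35136 - 1*111953/2289084 = -35136 - 111953/2289084 = -80429367377/2289084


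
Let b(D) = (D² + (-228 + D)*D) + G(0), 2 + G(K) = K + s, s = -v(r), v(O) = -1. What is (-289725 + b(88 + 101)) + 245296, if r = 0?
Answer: -16080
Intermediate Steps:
s = 1 (s = -1*(-1) = 1)
G(K) = -1 + K (G(K) = -2 + (K + 1) = -2 + (1 + K) = -1 + K)
b(D) = -1 + D² + D*(-228 + D) (b(D) = (D² + (-228 + D)*D) + (-1 + 0) = (D² + D*(-228 + D)) - 1 = -1 + D² + D*(-228 + D))
(-289725 + b(88 + 101)) + 245296 = (-289725 + (-1 - 228*(88 + 101) + 2*(88 + 101)²)) + 245296 = (-289725 + (-1 - 228*189 + 2*189²)) + 245296 = (-289725 + (-1 - 43092 + 2*35721)) + 245296 = (-289725 + (-1 - 43092 + 71442)) + 245296 = (-289725 + 28349) + 245296 = -261376 + 245296 = -16080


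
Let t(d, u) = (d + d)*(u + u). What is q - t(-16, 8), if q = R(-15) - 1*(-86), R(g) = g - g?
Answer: 598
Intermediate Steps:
R(g) = 0
t(d, u) = 4*d*u (t(d, u) = (2*d)*(2*u) = 4*d*u)
q = 86 (q = 0 - 1*(-86) = 0 + 86 = 86)
q - t(-16, 8) = 86 - 4*(-16)*8 = 86 - 1*(-512) = 86 + 512 = 598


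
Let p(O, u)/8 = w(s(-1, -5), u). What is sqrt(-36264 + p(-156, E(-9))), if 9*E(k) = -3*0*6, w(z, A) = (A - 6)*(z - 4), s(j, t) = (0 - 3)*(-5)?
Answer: 6*I*sqrt(1022) ≈ 191.81*I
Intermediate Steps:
s(j, t) = 15 (s(j, t) = -3*(-5) = 15)
w(z, A) = (-6 + A)*(-4 + z)
E(k) = 0 (E(k) = (-3*0*6)/9 = (0*6)/9 = (1/9)*0 = 0)
p(O, u) = -528 + 88*u (p(O, u) = 8*(24 - 6*15 - 4*u + u*15) = 8*(24 - 90 - 4*u + 15*u) = 8*(-66 + 11*u) = -528 + 88*u)
sqrt(-36264 + p(-156, E(-9))) = sqrt(-36264 + (-528 + 88*0)) = sqrt(-36264 + (-528 + 0)) = sqrt(-36264 - 528) = sqrt(-36792) = 6*I*sqrt(1022)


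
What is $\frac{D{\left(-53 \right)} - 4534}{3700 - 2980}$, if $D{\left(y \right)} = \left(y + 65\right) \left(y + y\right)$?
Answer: $- \frac{2903}{360} \approx -8.0639$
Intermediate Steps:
$D{\left(y \right)} = 2 y \left(65 + y\right)$ ($D{\left(y \right)} = \left(65 + y\right) 2 y = 2 y \left(65 + y\right)$)
$\frac{D{\left(-53 \right)} - 4534}{3700 - 2980} = \frac{2 \left(-53\right) \left(65 - 53\right) - 4534}{3700 - 2980} = \frac{2 \left(-53\right) 12 - 4534}{720} = \left(-1272 - 4534\right) \frac{1}{720} = \left(-5806\right) \frac{1}{720} = - \frac{2903}{360}$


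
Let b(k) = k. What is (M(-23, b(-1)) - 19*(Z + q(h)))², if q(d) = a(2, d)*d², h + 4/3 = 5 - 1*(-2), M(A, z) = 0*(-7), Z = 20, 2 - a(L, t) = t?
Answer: 2514119881/729 ≈ 3.4487e+6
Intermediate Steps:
a(L, t) = 2 - t
M(A, z) = 0
h = 17/3 (h = -4/3 + (5 - 1*(-2)) = -4/3 + (5 + 2) = -4/3 + 7 = 17/3 ≈ 5.6667)
q(d) = d²*(2 - d) (q(d) = (2 - d)*d² = d²*(2 - d))
(M(-23, b(-1)) - 19*(Z + q(h)))² = (0 - 19*(20 + (17/3)²*(2 - 1*17/3)))² = (0 - 19*(20 + 289*(2 - 17/3)/9))² = (0 - 19*(20 + (289/9)*(-11/3)))² = (0 - 19*(20 - 3179/27))² = (0 - 19*(-2639/27))² = (0 + 50141/27)² = (50141/27)² = 2514119881/729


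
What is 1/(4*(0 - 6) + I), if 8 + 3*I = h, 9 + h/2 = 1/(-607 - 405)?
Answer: -1518/49589 ≈ -0.030612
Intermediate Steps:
h = -9109/506 (h = -18 + 2/(-607 - 405) = -18 + 2/(-1012) = -18 + 2*(-1/1012) = -18 - 1/506 = -9109/506 ≈ -18.002)
I = -13157/1518 (I = -8/3 + (⅓)*(-9109/506) = -8/3 - 9109/1518 = -13157/1518 ≈ -8.6673)
1/(4*(0 - 6) + I) = 1/(4*(0 - 6) - 13157/1518) = 1/(4*(-6) - 13157/1518) = 1/(-24 - 13157/1518) = 1/(-49589/1518) = -1518/49589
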